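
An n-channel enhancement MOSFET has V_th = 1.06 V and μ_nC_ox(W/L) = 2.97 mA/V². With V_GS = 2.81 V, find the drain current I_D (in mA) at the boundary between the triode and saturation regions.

At the boundary V_DS = V_ov = V_GS − V_th = 2.81 − 1.06 = 1.75 V.
I_D = ½ k_n V_ov² = 0.5 × 2.97 × 1.75² = 4.55 mA.

I_D = 4.55 mA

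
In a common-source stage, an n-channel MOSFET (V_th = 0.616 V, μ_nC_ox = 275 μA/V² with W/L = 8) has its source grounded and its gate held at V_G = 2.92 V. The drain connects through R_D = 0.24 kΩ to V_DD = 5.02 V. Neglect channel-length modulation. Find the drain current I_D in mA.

V_GS = V_G = 2.92 V, so V_ov = 2.92 − 0.616 = 2.3 V.
k_n = μ_nC_ox · (W/L) = 2.2 mA/V².
Assume saturation: I_D = ½ k_n V_ov² = 0.5 × 2.2 × 2.3² = 5.84 mA, giving V_DS = V_DD − I_D R_D = 5.02 − 5.84 × 0.24 = 3.62 V.
V_DS = 3.62 V ≥ V_ov = 2.3 V, confirming saturation.

I_D = 5.84 mA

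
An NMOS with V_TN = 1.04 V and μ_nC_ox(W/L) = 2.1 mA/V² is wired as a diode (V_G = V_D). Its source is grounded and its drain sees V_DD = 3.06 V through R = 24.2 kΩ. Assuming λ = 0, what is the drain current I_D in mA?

I_D = 0.0726 mA

With gate tied to drain, V_GS = V_DS ≥ V_GS − V_TN, so the device is in saturation.
KCL at the drain: ½ k_n (V_GS − V_TN)² = (V_DD − V_GS)/R.
Let x = V_GS − 1.04. Then 25.4 x² + x − 2.02 = 0, giving x = 0.263 V (positive root), so V_GS = 1.3 V.
I_D = (V_DD − V_GS)/R = (3.06 − 1.3) / 24.2 = 0.0726 mA.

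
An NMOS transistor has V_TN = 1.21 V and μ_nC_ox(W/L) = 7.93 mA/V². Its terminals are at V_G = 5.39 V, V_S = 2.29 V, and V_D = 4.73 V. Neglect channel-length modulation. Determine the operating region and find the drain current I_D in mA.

Saturation; I_D = 14.2 mA

V_GS = V_G − V_S = 5.39 − 2.29 = 3.1 V; V_DS = V_D − V_S = 4.73 − 2.29 = 2.44 V.
V_ov = V_GS − V_TN = 3.1 − 1.21 = 1.89 V.
Since V_DS = 2.44 V ≥ V_ov = 1.89 V, the device is in saturation.
I_D = ½ k_n V_ov² = 0.5 × 7.93 × 1.89² = 14.2 mA.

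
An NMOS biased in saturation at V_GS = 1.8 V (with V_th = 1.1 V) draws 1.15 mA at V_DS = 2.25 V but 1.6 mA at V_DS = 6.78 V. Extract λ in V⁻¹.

λ = 0.107 V⁻¹

With V_GS fixed, I_D ∝ (1 + λ V_DS) in saturation, so I_D2/I_D1 = (1 + λ V_DS2)/(1 + λ V_DS1).
1.6/1.15 = 1.391 = (1 + 6.78 λ)/(1 + 2.25 λ).
Solving: λ (I_D1 V_DS2 − I_D2 V_DS1) = I_D2 − I_D1, so λ = (1.6 − 1.15) / (1.15 × 6.78 − 1.6 × 2.25) = 0.45 / 4.2 = 0.107 V⁻¹.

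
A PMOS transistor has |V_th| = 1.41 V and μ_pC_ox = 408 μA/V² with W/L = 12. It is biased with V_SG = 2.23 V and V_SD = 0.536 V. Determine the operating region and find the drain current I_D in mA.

k_p = μ_pC_ox · (W/L) = 4.896 mA/V².
V_ov = V_SG − |V_th| = 2.23 − 1.41 = 0.82 V.
Since V_SD = 0.536 V < V_ov = 0.82 V, the device is in the triode region.
I_D = k_p [V_ov · V_SD − ½ V_SD²] = 4.896 × [0.82 × 0.536 − 0.5 × 0.536²] = 1.45 mA.

Triode; I_D = 1.45 mA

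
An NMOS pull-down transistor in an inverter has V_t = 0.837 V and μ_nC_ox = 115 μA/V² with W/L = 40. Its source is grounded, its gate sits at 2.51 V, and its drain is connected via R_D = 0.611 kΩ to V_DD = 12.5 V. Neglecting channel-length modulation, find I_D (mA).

V_GS = V_G = 2.51 V, so V_ov = 2.51 − 0.837 = 1.67 V.
k_n = μ_nC_ox · (W/L) = 4.6 mA/V².
Assume saturation: I_D = ½ k_n V_ov² = 0.5 × 4.6 × 1.67² = 6.44 mA, giving V_DS = V_DD − I_D R_D = 12.5 − 6.44 × 0.611 = 8.57 V.
V_DS = 8.57 V ≥ V_ov = 1.67 V, confirming saturation.

I_D = 6.44 mA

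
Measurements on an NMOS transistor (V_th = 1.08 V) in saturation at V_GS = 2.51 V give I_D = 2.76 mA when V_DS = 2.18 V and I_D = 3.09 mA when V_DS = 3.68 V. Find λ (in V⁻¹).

λ = 0.0965 V⁻¹

With V_GS fixed, I_D ∝ (1 + λ V_DS) in saturation, so I_D2/I_D1 = (1 + λ V_DS2)/(1 + λ V_DS1).
3.09/2.76 = 1.12 = (1 + 3.68 λ)/(1 + 2.18 λ).
Solving: λ (I_D1 V_DS2 − I_D2 V_DS1) = I_D2 − I_D1, so λ = (3.09 − 2.76) / (2.76 × 3.68 − 3.09 × 2.18) = 0.33 / 3.42 = 0.0965 V⁻¹.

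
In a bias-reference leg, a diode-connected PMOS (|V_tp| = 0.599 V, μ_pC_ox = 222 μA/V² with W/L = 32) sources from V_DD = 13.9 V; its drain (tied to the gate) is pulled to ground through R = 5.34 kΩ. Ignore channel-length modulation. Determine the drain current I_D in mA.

With gate tied to drain, V_SG = V_SD ≥ V_SG − |V_tp|, so the device is in saturation.
k_p = μ_pC_ox · (W/L) = 7.104 mA/V².
KCL at the drain: ½ k_p (V_SG − |V_tp|)² = (V_DD − V_SG)/R.
Let x = V_SG − 0.599. Then 19 x² + x − 13.3 = 0, giving x = 0.811 V (positive root), so V_SG = 1.41 V.
I_D = (V_DD − V_SG)/R = (13.9 − 1.41) / 5.34 = 2.34 mA.

I_D = 2.34 mA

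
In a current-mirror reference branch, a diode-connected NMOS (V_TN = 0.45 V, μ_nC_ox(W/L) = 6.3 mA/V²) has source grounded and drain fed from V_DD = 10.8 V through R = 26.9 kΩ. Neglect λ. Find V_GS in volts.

V_GS = 0.794 V

With gate tied to drain, V_GS = V_DS ≥ V_GS − V_TN, so the device is in saturation.
KCL at the drain: ½ k_n (V_GS − V_TN)² = (V_DD − V_GS)/R.
Let x = V_GS − 0.45. Then 84.7 x² + x − 10.35 = 0, giving x = 0.344 V (positive root), so V_GS = 0.794 V.
I_D = (V_DD − V_GS)/R = (10.8 − 0.794) / 26.9 = 0.372 mA.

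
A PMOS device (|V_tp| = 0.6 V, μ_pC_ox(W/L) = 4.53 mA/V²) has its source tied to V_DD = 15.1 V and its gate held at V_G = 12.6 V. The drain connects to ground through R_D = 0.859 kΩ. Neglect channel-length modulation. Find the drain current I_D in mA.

I_D = 8.18 mA

V_SG = V_DD − V_G = 15.1 − 12.6 = 2.5 V, so V_ov = 2.5 − 0.6 = 1.9 V.
Assume saturation: I_D = ½ k_p V_ov² = 0.5 × 4.53 × 1.9² = 8.18 mA, giving V_SD = V_DD − I_D R_D = 15.1 − 8.18 × 0.859 = 8.08 V.
V_SD = 8.08 V ≥ V_ov = 1.9 V, confirming saturation.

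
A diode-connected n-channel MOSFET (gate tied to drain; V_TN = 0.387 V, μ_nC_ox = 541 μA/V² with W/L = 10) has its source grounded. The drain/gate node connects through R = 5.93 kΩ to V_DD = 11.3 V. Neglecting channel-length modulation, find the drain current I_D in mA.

With gate tied to drain, V_GS = V_DS ≥ V_GS − V_TN, so the device is in saturation.
k_n = μ_nC_ox · (W/L) = 5.41 mA/V².
KCL at the drain: ½ k_n (V_GS − V_TN)² = (V_DD − V_GS)/R.
Let x = V_GS − 0.387. Then 16 x² + x − 10.91 = 0, giving x = 0.794 V (positive root), so V_GS = 1.18 V.
I_D = (V_DD − V_GS)/R = (11.3 − 1.18) / 5.93 = 1.71 mA.

I_D = 1.71 mA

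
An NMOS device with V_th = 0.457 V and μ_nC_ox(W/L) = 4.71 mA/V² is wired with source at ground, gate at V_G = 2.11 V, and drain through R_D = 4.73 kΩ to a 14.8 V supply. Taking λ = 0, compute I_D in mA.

V_GS = V_G = 2.11 V, so V_ov = 2.11 − 0.457 = 1.65 V.
Assume saturation: I_D = ½ k_n V_ov² = 0.5 × 4.71 × 1.65² = 6.43 mA, giving V_DS = V_DD − I_D R_D = 14.8 − 6.43 × 4.73 = -15.6 V.
But -15.6 V < V_ov = 1.65 V, so the device is actually in triode.
In triode I_D = k_n[V_ov V_DS − ½ V_DS²] and I_D = (V_DD − V_DS)/R_D. Equating: 11.1 V_DS² − 37.83 V_DS + 14.8 = 0, giving V_DS = 0.451 V (the root below V_ov).
I_D = (14.8 − 0.451) / 4.73 = 3.03 mA.

I_D = 3.03 mA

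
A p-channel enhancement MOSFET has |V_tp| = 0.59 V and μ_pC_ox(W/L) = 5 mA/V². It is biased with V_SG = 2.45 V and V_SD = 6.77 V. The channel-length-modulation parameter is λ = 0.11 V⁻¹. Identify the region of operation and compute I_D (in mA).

V_ov = V_SG − |V_tp| = 2.45 − 0.59 = 1.86 V.
Since V_SD = 6.77 V ≥ V_ov = 1.86 V, the device is in saturation.
I_D = ½ k_p V_ov² (1 + λ V_SD) = 0.5 × 5 × 1.86² × (1 + 0.11 × 6.77) = 15.1 mA.

Saturation; I_D = 15.1 mA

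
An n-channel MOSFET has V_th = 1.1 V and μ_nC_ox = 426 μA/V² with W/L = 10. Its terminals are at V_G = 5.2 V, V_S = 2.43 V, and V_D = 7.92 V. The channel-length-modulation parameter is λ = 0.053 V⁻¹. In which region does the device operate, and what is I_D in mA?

V_GS = V_G − V_S = 5.2 − 2.43 = 2.77 V; V_DS = V_D − V_S = 7.92 − 2.43 = 5.49 V.
k_n = μ_nC_ox · (W/L) = 4.26 mA/V².
V_ov = V_GS − V_th = 2.77 − 1.1 = 1.67 V.
Since V_DS = 5.49 V ≥ V_ov = 1.67 V, the device is in saturation.
I_D = ½ k_n V_ov² (1 + λ V_DS) = 0.5 × 4.26 × 1.67² × (1 + 0.053 × 5.49) = 7.67 mA.

Saturation; I_D = 7.67 mA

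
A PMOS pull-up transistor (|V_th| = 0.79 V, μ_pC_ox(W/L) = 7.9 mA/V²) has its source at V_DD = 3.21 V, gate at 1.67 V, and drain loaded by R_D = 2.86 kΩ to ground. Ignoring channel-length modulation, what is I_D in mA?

V_SG = V_DD − V_G = 3.21 − 1.67 = 1.54 V, so V_ov = 1.54 − 0.79 = 0.75 V.
Assume saturation: I_D = ½ k_p V_ov² = 0.5 × 7.9 × 0.75² = 2.22 mA, giving V_SD = V_DD − I_D R_D = 3.21 − 2.22 × 2.86 = -3.14 V.
But -3.14 V < V_ov = 0.75 V, so the device is actually in triode.
In triode I_D = k_p[V_ov V_SD − ½ V_SD²] and I_D = (V_DD − V_SD)/R_D. Equating: 11.3 V_SD² − 17.95 V_SD + 3.21 = 0, giving V_SD = 0.205 V (the root below V_ov).
I_D = (3.21 − 0.205) / 2.86 = 1.05 mA.

I_D = 1.05 mA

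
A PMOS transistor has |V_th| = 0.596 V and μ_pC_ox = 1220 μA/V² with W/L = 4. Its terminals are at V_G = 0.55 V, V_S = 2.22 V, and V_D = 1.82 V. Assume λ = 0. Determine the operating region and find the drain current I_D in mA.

Triode; I_D = 1.71 mA

V_SG = V_S − V_G = 2.22 − 0.55 = 1.67 V; V_SD = V_S − V_D = 2.22 − 1.82 = 0.4 V.
k_p = μ_pC_ox · (W/L) = 4.88 mA/V².
V_ov = V_SG − |V_th| = 1.67 − 0.596 = 1.07 V.
Since V_SD = 0.4 V < V_ov = 1.07 V, the device is in the triode region.
I_D = k_p [V_ov · V_SD − ½ V_SD²] = 4.88 × [1.07 × 0.4 − 0.5 × 0.4²] = 1.71 mA.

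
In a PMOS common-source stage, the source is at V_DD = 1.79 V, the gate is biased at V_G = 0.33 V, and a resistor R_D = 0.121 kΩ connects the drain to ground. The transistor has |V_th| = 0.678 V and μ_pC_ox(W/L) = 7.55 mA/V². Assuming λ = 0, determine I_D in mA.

V_SG = V_DD − V_G = 1.79 − 0.33 = 1.46 V, so V_ov = 1.46 − 0.678 = 0.782 V.
Assume saturation: I_D = ½ k_p V_ov² = 0.5 × 7.55 × 0.782² = 2.31 mA, giving V_SD = V_DD − I_D R_D = 1.79 − 2.31 × 0.121 = 1.51 V.
V_SD = 1.51 V ≥ V_ov = 0.782 V, confirming saturation.

I_D = 2.31 mA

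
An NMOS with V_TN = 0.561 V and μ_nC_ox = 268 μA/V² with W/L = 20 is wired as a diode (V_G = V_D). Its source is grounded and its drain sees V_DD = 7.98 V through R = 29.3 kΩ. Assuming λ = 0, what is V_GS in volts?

With gate tied to drain, V_GS = V_DS ≥ V_GS − V_TN, so the device is in saturation.
k_n = μ_nC_ox · (W/L) = 5.36 mA/V².
KCL at the drain: ½ k_n (V_GS − V_TN)² = (V_DD − V_GS)/R.
Let x = V_GS − 0.561. Then 78.5 x² + x − 7.419 = 0, giving x = 0.301 V (positive root), so V_GS = 0.862 V.
I_D = (V_DD − V_GS)/R = (7.98 − 0.862) / 29.3 = 0.243 mA.

V_GS = 0.862 V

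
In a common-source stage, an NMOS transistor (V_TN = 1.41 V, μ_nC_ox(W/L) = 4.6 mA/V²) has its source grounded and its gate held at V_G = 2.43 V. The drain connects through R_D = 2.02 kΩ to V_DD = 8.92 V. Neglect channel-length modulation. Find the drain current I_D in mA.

V_GS = V_G = 2.43 V, so V_ov = 2.43 − 1.41 = 1.02 V.
Assume saturation: I_D = ½ k_n V_ov² = 0.5 × 4.6 × 1.02² = 2.39 mA, giving V_DS = V_DD − I_D R_D = 8.92 − 2.39 × 2.02 = 4.09 V.
V_DS = 4.09 V ≥ V_ov = 1.02 V, confirming saturation.

I_D = 2.39 mA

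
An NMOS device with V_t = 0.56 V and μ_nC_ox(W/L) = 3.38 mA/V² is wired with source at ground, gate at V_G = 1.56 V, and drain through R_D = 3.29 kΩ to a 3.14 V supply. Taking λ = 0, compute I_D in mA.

V_GS = V_G = 1.56 V, so V_ov = 1.56 − 0.56 = 1 V.
Assume saturation: I_D = ½ k_n V_ov² = 0.5 × 3.38 × 1² = 1.69 mA, giving V_DS = V_DD − I_D R_D = 3.14 − 1.69 × 3.29 = -2.42 V.
But -2.42 V < V_ov = 1 V, so the device is actually in triode.
In triode I_D = k_n[V_ov V_DS − ½ V_DS²] and I_D = (V_DD − V_DS)/R_D. Equating: 5.56 V_DS² − 12.12 V_DS + 3.14 = 0, giving V_DS = 0.3 V (the root below V_ov).
I_D = (3.14 − 0.3) / 3.29 = 0.863 mA.

I_D = 0.863 mA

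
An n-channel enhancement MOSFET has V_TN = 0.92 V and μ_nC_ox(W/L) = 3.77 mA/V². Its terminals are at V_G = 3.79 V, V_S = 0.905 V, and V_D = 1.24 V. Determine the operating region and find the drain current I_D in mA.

V_GS = V_G − V_S = 3.79 − 0.905 = 2.88 V; V_DS = V_D − V_S = 1.24 − 0.905 = 0.335 V.
V_ov = V_GS − V_TN = 2.88 − 0.92 = 1.96 V.
Since V_DS = 0.335 V < V_ov = 1.96 V, the device is in the triode region.
I_D = k_n [V_ov · V_DS − ½ V_DS²] = 3.77 × [1.96 × 0.335 − 0.5 × 0.335²] = 2.27 mA.

Triode; I_D = 2.27 mA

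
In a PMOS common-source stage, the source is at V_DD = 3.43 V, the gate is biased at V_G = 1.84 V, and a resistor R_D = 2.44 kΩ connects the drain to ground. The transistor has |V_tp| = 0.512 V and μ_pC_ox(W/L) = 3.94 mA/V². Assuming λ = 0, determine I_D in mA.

V_SG = V_DD − V_G = 3.43 − 1.84 = 1.59 V, so V_ov = 1.59 − 0.512 = 1.08 V.
Assume saturation: I_D = ½ k_p V_ov² = 0.5 × 3.94 × 1.08² = 2.29 mA, giving V_SD = V_DD − I_D R_D = 3.43 − 2.29 × 2.44 = -2.16 V.
But -2.16 V < V_ov = 1.08 V, so the device is actually in triode.
In triode I_D = k_p[V_ov V_SD − ½ V_SD²] and I_D = (V_DD − V_SD)/R_D. Equating: 4.81 V_SD² − 11.36 V_SD + 3.43 = 0, giving V_SD = 0.355 V (the root below V_ov).
I_D = (3.43 − 0.355) / 2.44 = 1.26 mA.

I_D = 1.26 mA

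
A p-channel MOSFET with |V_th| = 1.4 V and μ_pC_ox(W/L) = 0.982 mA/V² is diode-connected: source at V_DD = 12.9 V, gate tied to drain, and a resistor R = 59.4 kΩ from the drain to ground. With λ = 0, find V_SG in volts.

With gate tied to drain, V_SG = V_SD ≥ V_SG − |V_th|, so the device is in saturation.
KCL at the drain: ½ k_p (V_SG − |V_th|)² = (V_DD − V_SG)/R.
Let x = V_SG − 1.4. Then 29.2 x² + x − 11.5 = 0, giving x = 0.611 V (positive root), so V_SG = 2.01 V.
I_D = (V_DD − V_SG)/R = (12.9 − 2.01) / 59.4 = 0.183 mA.

V_SG = 2.01 V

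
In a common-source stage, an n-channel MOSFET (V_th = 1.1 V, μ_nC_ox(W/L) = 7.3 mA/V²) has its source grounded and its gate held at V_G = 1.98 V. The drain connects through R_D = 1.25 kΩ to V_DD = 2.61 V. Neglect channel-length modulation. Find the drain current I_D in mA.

V_GS = V_G = 1.98 V, so V_ov = 1.98 − 1.1 = 0.88 V.
Assume saturation: I_D = ½ k_n V_ov² = 0.5 × 7.3 × 0.88² = 2.83 mA, giving V_DS = V_DD − I_D R_D = 2.61 − 2.83 × 1.25 = -0.923 V.
But -0.923 V < V_ov = 0.88 V, so the device is actually in triode.
In triode I_D = k_n[V_ov V_DS − ½ V_DS²] and I_D = (V_DD − V_DS)/R_D. Equating: 4.56 V_DS² − 9.03 V_DS + 2.61 = 0, giving V_DS = 0.351 V (the root below V_ov).
I_D = (2.61 − 0.351) / 1.25 = 1.81 mA.

I_D = 1.81 mA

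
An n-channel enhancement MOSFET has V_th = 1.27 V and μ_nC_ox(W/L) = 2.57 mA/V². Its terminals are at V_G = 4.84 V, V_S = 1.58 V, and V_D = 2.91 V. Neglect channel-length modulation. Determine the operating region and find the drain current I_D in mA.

V_GS = V_G − V_S = 4.84 − 1.58 = 3.26 V; V_DS = V_D − V_S = 2.91 − 1.58 = 1.33 V.
V_ov = V_GS − V_th = 3.26 − 1.27 = 1.99 V.
Since V_DS = 1.33 V < V_ov = 1.99 V, the device is in the triode region.
I_D = k_n [V_ov · V_DS − ½ V_DS²] = 2.57 × [1.99 × 1.33 − 0.5 × 1.33²] = 4.53 mA.

Triode; I_D = 4.53 mA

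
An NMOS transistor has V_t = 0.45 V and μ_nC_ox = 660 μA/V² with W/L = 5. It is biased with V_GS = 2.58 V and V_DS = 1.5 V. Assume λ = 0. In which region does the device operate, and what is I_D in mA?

k_n = μ_nC_ox · (W/L) = 3.3 mA/V².
V_ov = V_GS − V_t = 2.58 − 0.45 = 2.13 V.
Since V_DS = 1.5 V < V_ov = 2.13 V, the device is in the triode region.
I_D = k_n [V_ov · V_DS − ½ V_DS²] = 3.3 × [2.13 × 1.5 − 0.5 × 1.5²] = 6.83 mA.

Triode; I_D = 6.83 mA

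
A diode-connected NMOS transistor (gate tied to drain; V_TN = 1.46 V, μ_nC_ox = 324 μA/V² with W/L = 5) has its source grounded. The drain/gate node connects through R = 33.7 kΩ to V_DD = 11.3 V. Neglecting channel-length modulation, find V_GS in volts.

V_GS = 2.04 V

With gate tied to drain, V_GS = V_DS ≥ V_GS − V_TN, so the device is in saturation.
k_n = μ_nC_ox · (W/L) = 1.62 mA/V².
KCL at the drain: ½ k_n (V_GS − V_TN)² = (V_DD − V_GS)/R.
Let x = V_GS − 1.46. Then 27.3 x² + x − 9.84 = 0, giving x = 0.582 V (positive root), so V_GS = 2.04 V.
I_D = (V_DD − V_GS)/R = (11.3 − 2.04) / 33.7 = 0.275 mA.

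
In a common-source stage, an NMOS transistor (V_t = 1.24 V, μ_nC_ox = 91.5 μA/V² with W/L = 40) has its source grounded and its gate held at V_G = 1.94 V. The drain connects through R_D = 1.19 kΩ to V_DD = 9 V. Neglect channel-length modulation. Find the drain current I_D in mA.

I_D = 0.897 mA

V_GS = V_G = 1.94 V, so V_ov = 1.94 − 1.24 = 0.7 V.
k_n = μ_nC_ox · (W/L) = 3.66 mA/V².
Assume saturation: I_D = ½ k_n V_ov² = 0.5 × 3.66 × 0.7² = 0.897 mA, giving V_DS = V_DD − I_D R_D = 9 − 0.897 × 1.19 = 7.93 V.
V_DS = 7.93 V ≥ V_ov = 0.7 V, confirming saturation.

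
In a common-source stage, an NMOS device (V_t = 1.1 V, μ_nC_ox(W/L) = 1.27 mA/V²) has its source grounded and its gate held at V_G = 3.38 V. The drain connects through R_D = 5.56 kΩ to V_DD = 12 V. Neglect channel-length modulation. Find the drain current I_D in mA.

V_GS = V_G = 3.38 V, so V_ov = 3.38 − 1.1 = 2.28 V.
Assume saturation: I_D = ½ k_n V_ov² = 0.5 × 1.27 × 2.28² = 3.3 mA, giving V_DS = V_DD − I_D R_D = 12 − 3.3 × 5.56 = -6.35 V.
But -6.35 V < V_ov = 2.28 V, so the device is actually in triode.
In triode I_D = k_n[V_ov V_DS − ½ V_DS²] and I_D = (V_DD − V_DS)/R_D. Equating: 3.53 V_DS² − 17.1 V_DS + 12 = 0, giving V_DS = 0.851 V (the root below V_ov).
I_D = (12 − 0.851) / 5.56 = 2.01 mA.

I_D = 2.01 mA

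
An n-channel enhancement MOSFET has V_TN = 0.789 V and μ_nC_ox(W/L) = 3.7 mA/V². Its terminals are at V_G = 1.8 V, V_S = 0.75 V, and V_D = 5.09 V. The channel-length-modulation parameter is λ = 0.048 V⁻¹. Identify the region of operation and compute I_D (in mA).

Saturation; I_D = 0.152 mA

V_GS = V_G − V_S = 1.8 − 0.75 = 1.05 V; V_DS = V_D − V_S = 5.09 − 0.75 = 4.34 V.
V_ov = V_GS − V_TN = 1.05 − 0.789 = 0.261 V.
Since V_DS = 4.34 V ≥ V_ov = 0.261 V, the device is in saturation.
I_D = ½ k_n V_ov² (1 + λ V_DS) = 0.5 × 3.7 × 0.261² × (1 + 0.048 × 4.34) = 0.152 mA.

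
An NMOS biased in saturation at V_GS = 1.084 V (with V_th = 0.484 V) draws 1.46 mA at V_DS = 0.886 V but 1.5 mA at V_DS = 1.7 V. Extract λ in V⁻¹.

With V_GS fixed, I_D ∝ (1 + λ V_DS) in saturation, so I_D2/I_D1 = (1 + λ V_DS2)/(1 + λ V_DS1).
1.5/1.46 = 1.027 = (1 + 1.7 λ)/(1 + 0.886 λ).
Solving: λ (I_D1 V_DS2 − I_D2 V_DS1) = I_D2 − I_D1, so λ = (1.5 − 1.46) / (1.46 × 1.7 − 1.5 × 0.886) = 0.04 / 1.15 = 0.0347 V⁻¹.

λ = 0.0347 V⁻¹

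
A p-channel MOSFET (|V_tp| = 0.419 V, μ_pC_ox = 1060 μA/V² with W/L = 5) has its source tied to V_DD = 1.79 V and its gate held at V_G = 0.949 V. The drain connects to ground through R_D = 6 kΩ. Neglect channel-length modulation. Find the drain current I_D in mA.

V_SG = V_DD − V_G = 1.79 − 0.949 = 0.841 V, so V_ov = 0.841 − 0.419 = 0.422 V.
k_p = μ_pC_ox · (W/L) = 5.3 mA/V².
Assume saturation: I_D = ½ k_p V_ov² = 0.5 × 5.3 × 0.422² = 0.472 mA, giving V_SD = V_DD − I_D R_D = 1.79 − 0.472 × 6 = -1.04 V.
But -1.04 V < V_ov = 0.422 V, so the device is actually in triode.
In triode I_D = k_p[V_ov V_SD − ½ V_SD²] and I_D = (V_DD − V_SD)/R_D. Equating: 15.9 V_SD² − 14.42 V_SD + 1.79 = 0, giving V_SD = 0.148 V (the root below V_ov).
I_D = (1.79 − 0.148) / 6 = 0.274 mA.

I_D = 0.274 mA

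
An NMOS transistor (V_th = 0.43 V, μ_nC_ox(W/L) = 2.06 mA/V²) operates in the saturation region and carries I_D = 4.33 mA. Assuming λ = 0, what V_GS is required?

V_GS = 2.48 V

In saturation I_D = ½ k_n (V_GS − V_th)², so V_GS − V_th = √(2 I_D / k_n) = √(2 × 4.33 / 2.06) = 2.05 V.
V_GS = 0.43 + 2.05 = 2.48 V.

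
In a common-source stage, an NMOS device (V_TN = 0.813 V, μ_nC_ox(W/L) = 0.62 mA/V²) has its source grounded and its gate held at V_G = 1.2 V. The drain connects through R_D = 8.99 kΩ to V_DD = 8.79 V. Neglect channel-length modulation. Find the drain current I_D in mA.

I_D = 0.0464 mA

V_GS = V_G = 1.2 V, so V_ov = 1.2 − 0.813 = 0.387 V.
Assume saturation: I_D = ½ k_n V_ov² = 0.5 × 0.62 × 0.387² = 0.0464 mA, giving V_DS = V_DD − I_D R_D = 8.79 − 0.0464 × 8.99 = 8.37 V.
V_DS = 8.37 V ≥ V_ov = 0.387 V, confirming saturation.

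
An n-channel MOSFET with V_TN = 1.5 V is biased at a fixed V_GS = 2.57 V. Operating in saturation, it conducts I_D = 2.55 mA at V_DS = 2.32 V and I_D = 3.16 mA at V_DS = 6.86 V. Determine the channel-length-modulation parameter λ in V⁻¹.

With V_GS fixed, I_D ∝ (1 + λ V_DS) in saturation, so I_D2/I_D1 = (1 + λ V_DS2)/(1 + λ V_DS1).
3.16/2.55 = 1.239 = (1 + 6.86 λ)/(1 + 2.32 λ).
Solving: λ (I_D1 V_DS2 − I_D2 V_DS1) = I_D2 − I_D1, so λ = (3.16 − 2.55) / (2.55 × 6.86 − 3.16 × 2.32) = 0.61 / 10.2 = 0.06 V⁻¹.

λ = 0.0600 V⁻¹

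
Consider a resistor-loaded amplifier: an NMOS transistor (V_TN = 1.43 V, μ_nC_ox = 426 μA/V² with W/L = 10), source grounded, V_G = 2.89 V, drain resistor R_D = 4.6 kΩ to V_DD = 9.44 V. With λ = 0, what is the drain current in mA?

I_D = 1.97 mA

V_GS = V_G = 2.89 V, so V_ov = 2.89 − 1.43 = 1.46 V.
k_n = μ_nC_ox · (W/L) = 4.26 mA/V².
Assume saturation: I_D = ½ k_n V_ov² = 0.5 × 4.26 × 1.46² = 4.54 mA, giving V_DS = V_DD − I_D R_D = 9.44 − 4.54 × 4.6 = -11.4 V.
But -11.4 V < V_ov = 1.46 V, so the device is actually in triode.
In triode I_D = k_n[V_ov V_DS − ½ V_DS²] and I_D = (V_DD − V_DS)/R_D. Equating: 9.8 V_DS² − 29.61 V_DS + 9.44 = 0, giving V_DS = 0.362 V (the root below V_ov).
I_D = (9.44 − 0.362) / 4.6 = 1.97 mA.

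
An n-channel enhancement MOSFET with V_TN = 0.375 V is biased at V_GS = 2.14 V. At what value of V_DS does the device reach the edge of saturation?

V_DS,sat = 1.77 V

The boundary between triode and saturation is V_DS = V_GS − V_TN = V_ov.
V_ov = 2.14 − 0.375 = 1.77 V.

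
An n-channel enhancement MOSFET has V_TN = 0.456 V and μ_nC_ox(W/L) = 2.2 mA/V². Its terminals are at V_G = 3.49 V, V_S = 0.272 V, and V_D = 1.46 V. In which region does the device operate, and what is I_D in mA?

Triode; I_D = 5.67 mA

V_GS = V_G − V_S = 3.49 − 0.272 = 3.22 V; V_DS = V_D − V_S = 1.46 − 0.272 = 1.19 V.
V_ov = V_GS − V_TN = 3.22 − 0.456 = 2.76 V.
Since V_DS = 1.19 V < V_ov = 2.76 V, the device is in the triode region.
I_D = k_n [V_ov · V_DS − ½ V_DS²] = 2.2 × [2.76 × 1.19 − 0.5 × 1.19²] = 5.67 mA.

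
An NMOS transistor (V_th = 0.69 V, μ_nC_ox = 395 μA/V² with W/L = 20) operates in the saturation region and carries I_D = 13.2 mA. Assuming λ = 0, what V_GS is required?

V_GS = 2.52 V

k_n = μ_nC_ox · (W/L) = 7.9 mA/V².
In saturation I_D = ½ k_n (V_GS − V_th)², so V_GS − V_th = √(2 I_D / k_n) = √(2 × 13.2 / 7.9) = 1.83 V.
V_GS = 0.69 + 1.83 = 2.52 V.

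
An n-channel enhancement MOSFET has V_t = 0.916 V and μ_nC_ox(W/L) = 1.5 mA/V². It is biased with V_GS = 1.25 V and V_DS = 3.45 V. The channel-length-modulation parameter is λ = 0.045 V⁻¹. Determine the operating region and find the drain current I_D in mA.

Saturation; I_D = 0.0967 mA

V_ov = V_GS − V_t = 1.25 − 0.916 = 0.334 V.
Since V_DS = 3.45 V ≥ V_ov = 0.334 V, the device is in saturation.
I_D = ½ k_n V_ov² (1 + λ V_DS) = 0.5 × 1.5 × 0.334² × (1 + 0.045 × 3.45) = 0.0967 mA.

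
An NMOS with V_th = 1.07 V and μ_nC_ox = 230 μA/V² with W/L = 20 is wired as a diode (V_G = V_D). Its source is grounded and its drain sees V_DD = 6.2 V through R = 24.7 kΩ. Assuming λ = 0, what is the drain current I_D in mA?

I_D = 0.196 mA

With gate tied to drain, V_GS = V_DS ≥ V_GS − V_th, so the device is in saturation.
k_n = μ_nC_ox · (W/L) = 4.6 mA/V².
KCL at the drain: ½ k_n (V_GS − V_th)² = (V_DD − V_GS)/R.
Let x = V_GS − 1.07. Then 56.8 x² + x − 5.13 = 0, giving x = 0.292 V (positive root), so V_GS = 1.36 V.
I_D = (V_DD − V_GS)/R = (6.2 − 1.36) / 24.7 = 0.196 mA.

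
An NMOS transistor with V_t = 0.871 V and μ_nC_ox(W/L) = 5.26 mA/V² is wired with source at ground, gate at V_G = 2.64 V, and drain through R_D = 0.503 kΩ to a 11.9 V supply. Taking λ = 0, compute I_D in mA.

I_D = 8.23 mA

V_GS = V_G = 2.64 V, so V_ov = 2.64 − 0.871 = 1.77 V.
Assume saturation: I_D = ½ k_n V_ov² = 0.5 × 5.26 × 1.77² = 8.23 mA, giving V_DS = V_DD − I_D R_D = 11.9 − 8.23 × 0.503 = 7.76 V.
V_DS = 7.76 V ≥ V_ov = 1.77 V, confirming saturation.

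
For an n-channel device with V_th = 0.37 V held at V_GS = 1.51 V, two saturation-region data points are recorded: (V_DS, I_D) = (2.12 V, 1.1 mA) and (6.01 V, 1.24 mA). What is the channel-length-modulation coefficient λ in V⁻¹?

λ = 0.0352 V⁻¹

With V_GS fixed, I_D ∝ (1 + λ V_DS) in saturation, so I_D2/I_D1 = (1 + λ V_DS2)/(1 + λ V_DS1).
1.24/1.1 = 1.127 = (1 + 6.01 λ)/(1 + 2.12 λ).
Solving: λ (I_D1 V_DS2 − I_D2 V_DS1) = I_D2 − I_D1, so λ = (1.24 − 1.1) / (1.1 × 6.01 − 1.24 × 2.12) = 0.14 / 3.98 = 0.0352 V⁻¹.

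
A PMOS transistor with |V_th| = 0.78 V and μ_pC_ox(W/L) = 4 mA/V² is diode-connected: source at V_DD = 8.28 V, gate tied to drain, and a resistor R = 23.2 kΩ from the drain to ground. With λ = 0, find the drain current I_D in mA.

I_D = 0.306 mA

With gate tied to drain, V_SG = V_SD ≥ V_SG − |V_th|, so the device is in saturation.
KCL at the drain: ½ k_p (V_SG − |V_th|)² = (V_DD − V_SG)/R.
Let x = V_SG − 0.78. Then 46.4 x² + x − 7.5 = 0, giving x = 0.391 V (positive root), so V_SG = 1.17 V.
I_D = (V_DD − V_SG)/R = (8.28 − 1.17) / 23.2 = 0.306 mA.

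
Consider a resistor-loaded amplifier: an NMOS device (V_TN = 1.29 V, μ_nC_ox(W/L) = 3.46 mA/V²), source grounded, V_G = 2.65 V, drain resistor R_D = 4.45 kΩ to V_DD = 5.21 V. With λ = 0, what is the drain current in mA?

I_D = 1.11 mA

V_GS = V_G = 2.65 V, so V_ov = 2.65 − 1.29 = 1.36 V.
Assume saturation: I_D = ½ k_n V_ov² = 0.5 × 3.46 × 1.36² = 3.2 mA, giving V_DS = V_DD − I_D R_D = 5.21 − 3.2 × 4.45 = -9.03 V.
But -9.03 V < V_ov = 1.36 V, so the device is actually in triode.
In triode I_D = k_n[V_ov V_DS − ½ V_DS²] and I_D = (V_DD − V_DS)/R_D. Equating: 7.7 V_DS² − 21.94 V_DS + 5.21 = 0, giving V_DS = 0.261 V (the root below V_ov).
I_D = (5.21 − 0.261) / 4.45 = 1.11 mA.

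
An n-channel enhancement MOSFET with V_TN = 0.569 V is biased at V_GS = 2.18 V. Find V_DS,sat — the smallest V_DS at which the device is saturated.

V_DS,sat = 1.61 V

The boundary between triode and saturation is V_DS = V_GS − V_TN = V_ov.
V_ov = 2.18 − 0.569 = 1.61 V.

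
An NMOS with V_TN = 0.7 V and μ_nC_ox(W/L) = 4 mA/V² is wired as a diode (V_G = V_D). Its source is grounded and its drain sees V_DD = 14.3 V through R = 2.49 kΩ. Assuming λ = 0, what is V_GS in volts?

V_GS = 2.26 V

With gate tied to drain, V_GS = V_DS ≥ V_GS − V_TN, so the device is in saturation.
KCL at the drain: ½ k_n (V_GS − V_TN)² = (V_DD − V_GS)/R.
Let x = V_GS − 0.7. Then 4.98 x² + x − 13.6 = 0, giving x = 1.56 V (positive root), so V_GS = 2.26 V.
I_D = (V_DD − V_GS)/R = (14.3 − 2.26) / 2.49 = 4.84 mA.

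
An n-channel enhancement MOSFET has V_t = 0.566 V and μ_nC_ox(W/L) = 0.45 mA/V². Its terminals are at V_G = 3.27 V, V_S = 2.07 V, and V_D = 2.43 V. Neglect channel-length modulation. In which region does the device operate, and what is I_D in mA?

Triode; I_D = 0.0735 mA

V_GS = V_G − V_S = 3.27 − 2.07 = 1.2 V; V_DS = V_D − V_S = 2.43 − 2.07 = 0.36 V.
V_ov = V_GS − V_t = 1.2 − 0.566 = 0.634 V.
Since V_DS = 0.36 V < V_ov = 0.634 V, the device is in the triode region.
I_D = k_n [V_ov · V_DS − ½ V_DS²] = 0.45 × [0.634 × 0.36 − 0.5 × 0.36²] = 0.0735 mA.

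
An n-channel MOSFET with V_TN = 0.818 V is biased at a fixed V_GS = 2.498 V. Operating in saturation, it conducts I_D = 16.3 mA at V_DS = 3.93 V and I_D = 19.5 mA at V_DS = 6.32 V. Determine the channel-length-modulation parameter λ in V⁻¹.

λ = 0.121 V⁻¹

With V_GS fixed, I_D ∝ (1 + λ V_DS) in saturation, so I_D2/I_D1 = (1 + λ V_DS2)/(1 + λ V_DS1).
19.5/16.3 = 1.196 = (1 + 6.32 λ)/(1 + 3.93 λ).
Solving: λ (I_D1 V_DS2 − I_D2 V_DS1) = I_D2 − I_D1, so λ = (19.5 − 16.3) / (16.3 × 6.32 − 19.5 × 3.93) = 3.2 / 26.4 = 0.121 V⁻¹.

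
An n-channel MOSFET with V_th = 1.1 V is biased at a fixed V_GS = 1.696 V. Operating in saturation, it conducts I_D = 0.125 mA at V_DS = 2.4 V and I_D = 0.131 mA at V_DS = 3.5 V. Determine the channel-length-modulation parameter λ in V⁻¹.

With V_GS fixed, I_D ∝ (1 + λ V_DS) in saturation, so I_D2/I_D1 = (1 + λ V_DS2)/(1 + λ V_DS1).
0.131/0.125 = 1.048 = (1 + 3.5 λ)/(1 + 2.4 λ).
Solving: λ (I_D1 V_DS2 − I_D2 V_DS1) = I_D2 − I_D1, so λ = (0.131 − 0.125) / (0.125 × 3.5 − 0.131 × 2.4) = 0.006 / 0.123 = 0.0487 V⁻¹.

λ = 0.0487 V⁻¹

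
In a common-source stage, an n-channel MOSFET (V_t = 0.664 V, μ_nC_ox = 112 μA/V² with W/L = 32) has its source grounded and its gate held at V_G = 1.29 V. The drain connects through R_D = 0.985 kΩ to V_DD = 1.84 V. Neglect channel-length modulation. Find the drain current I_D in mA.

I_D = 0.702 mA

V_GS = V_G = 1.29 V, so V_ov = 1.29 − 0.664 = 0.626 V.
k_n = μ_nC_ox · (W/L) = 3.584 mA/V².
Assume saturation: I_D = ½ k_n V_ov² = 0.5 × 3.584 × 0.626² = 0.702 mA, giving V_DS = V_DD − I_D R_D = 1.84 − 0.702 × 0.985 = 1.15 V.
V_DS = 1.15 V ≥ V_ov = 0.626 V, confirming saturation.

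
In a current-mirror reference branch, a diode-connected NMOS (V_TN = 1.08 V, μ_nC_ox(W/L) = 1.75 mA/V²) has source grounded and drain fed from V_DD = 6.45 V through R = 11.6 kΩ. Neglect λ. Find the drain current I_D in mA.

With gate tied to drain, V_GS = V_DS ≥ V_GS − V_TN, so the device is in saturation.
KCL at the drain: ½ k_n (V_GS − V_TN)² = (V_DD − V_GS)/R.
Let x = V_GS − 1.08. Then 10.2 x² + x − 5.37 = 0, giving x = 0.68 V (positive root), so V_GS = 1.76 V.
I_D = (V_DD − V_GS)/R = (6.45 − 1.76) / 11.6 = 0.404 mA.

I_D = 0.404 mA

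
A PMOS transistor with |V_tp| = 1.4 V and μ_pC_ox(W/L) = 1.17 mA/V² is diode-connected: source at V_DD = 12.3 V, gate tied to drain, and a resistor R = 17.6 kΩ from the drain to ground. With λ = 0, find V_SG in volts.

With gate tied to drain, V_SG = V_SD ≥ V_SG − |V_tp|, so the device is in saturation.
KCL at the drain: ½ k_p (V_SG − |V_tp|)² = (V_DD − V_SG)/R.
Let x = V_SG − 1.4. Then 10.3 x² + x − 10.9 = 0, giving x = 0.981 V (positive root), so V_SG = 2.38 V.
I_D = (V_DD − V_SG)/R = (12.3 − 2.38) / 17.6 = 0.564 mA.

V_SG = 2.38 V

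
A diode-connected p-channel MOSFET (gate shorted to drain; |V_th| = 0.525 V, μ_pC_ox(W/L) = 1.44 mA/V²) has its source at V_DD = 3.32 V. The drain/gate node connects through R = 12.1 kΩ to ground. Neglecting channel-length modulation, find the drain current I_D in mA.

With gate tied to drain, V_SG = V_SD ≥ V_SG − |V_th|, so the device is in saturation.
KCL at the drain: ½ k_p (V_SG − |V_th|)² = (V_DD − V_SG)/R.
Let x = V_SG − 0.525. Then 8.71 x² + x − 2.795 = 0, giving x = 0.512 V (positive root), so V_SG = 1.04 V.
I_D = (V_DD − V_SG)/R = (3.32 − 1.04) / 12.1 = 0.189 mA.

I_D = 0.189 mA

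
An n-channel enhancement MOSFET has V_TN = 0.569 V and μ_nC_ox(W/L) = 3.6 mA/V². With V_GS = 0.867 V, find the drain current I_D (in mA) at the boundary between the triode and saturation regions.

At the boundary V_DS = V_ov = V_GS − V_TN = 0.867 − 0.569 = 0.298 V.
I_D = ½ k_n V_ov² = 0.5 × 3.6 × 0.298² = 0.16 mA.

I_D = 0.160 mA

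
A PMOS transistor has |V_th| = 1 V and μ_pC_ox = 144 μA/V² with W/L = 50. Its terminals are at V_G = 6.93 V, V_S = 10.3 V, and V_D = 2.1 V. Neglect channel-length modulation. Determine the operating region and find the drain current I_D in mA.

V_SG = V_S − V_G = 10.3 − 6.93 = 3.37 V; V_SD = V_S − V_D = 10.3 − 2.1 = 8.2 V.
k_p = μ_pC_ox · (W/L) = 7.2 mA/V².
V_ov = V_SG − |V_th| = 3.37 − 1 = 2.37 V.
Since V_SD = 8.2 V ≥ V_ov = 2.37 V, the device is in saturation.
I_D = ½ k_p V_ov² = 0.5 × 7.2 × 2.37² = 20.2 mA.

Saturation; I_D = 20.2 mA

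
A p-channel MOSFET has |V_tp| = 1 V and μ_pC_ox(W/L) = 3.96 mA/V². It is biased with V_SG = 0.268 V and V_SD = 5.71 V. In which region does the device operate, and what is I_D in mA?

V_SG = 0.268 V < |V_tp| = 1 V, so the transistor is in cutoff.

Cutoff; I_D = 0 mA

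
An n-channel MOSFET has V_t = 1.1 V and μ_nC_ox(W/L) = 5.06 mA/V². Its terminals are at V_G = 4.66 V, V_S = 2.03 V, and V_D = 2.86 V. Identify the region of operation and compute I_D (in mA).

V_GS = V_G − V_S = 4.66 − 2.03 = 2.63 V; V_DS = V_D − V_S = 2.86 − 2.03 = 0.83 V.
V_ov = V_GS − V_t = 2.63 − 1.1 = 1.53 V.
Since V_DS = 0.83 V < V_ov = 1.53 V, the device is in the triode region.
I_D = k_n [V_ov · V_DS − ½ V_DS²] = 5.06 × [1.53 × 0.83 − 0.5 × 0.83²] = 4.68 mA.

Triode; I_D = 4.68 mA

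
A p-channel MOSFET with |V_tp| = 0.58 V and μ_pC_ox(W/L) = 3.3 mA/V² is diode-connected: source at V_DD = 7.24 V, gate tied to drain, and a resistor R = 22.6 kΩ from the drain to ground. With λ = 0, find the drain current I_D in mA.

I_D = 0.277 mA

With gate tied to drain, V_SG = V_SD ≥ V_SG − |V_tp|, so the device is in saturation.
KCL at the drain: ½ k_p (V_SG − |V_tp|)² = (V_DD − V_SG)/R.
Let x = V_SG − 0.58. Then 37.3 x² + x − 6.66 = 0, giving x = 0.409 V (positive root), so V_SG = 0.989 V.
I_D = (V_DD − V_SG)/R = (7.24 − 0.989) / 22.6 = 0.277 mA.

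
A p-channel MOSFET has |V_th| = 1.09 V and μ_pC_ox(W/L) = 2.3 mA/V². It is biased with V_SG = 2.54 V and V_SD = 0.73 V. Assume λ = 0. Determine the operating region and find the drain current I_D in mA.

V_ov = V_SG − |V_th| = 2.54 − 1.09 = 1.45 V.
Since V_SD = 0.73 V < V_ov = 1.45 V, the device is in the triode region.
I_D = k_p [V_ov · V_SD − ½ V_SD²] = 2.3 × [1.45 × 0.73 − 0.5 × 0.73²] = 1.82 mA.

Triode; I_D = 1.82 mA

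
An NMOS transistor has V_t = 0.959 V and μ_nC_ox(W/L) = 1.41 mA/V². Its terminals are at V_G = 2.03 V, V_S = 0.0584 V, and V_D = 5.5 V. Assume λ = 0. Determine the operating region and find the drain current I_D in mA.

V_GS = V_G − V_S = 2.03 − 0.0584 = 1.97 V; V_DS = V_D − V_S = 5.5 − 0.0584 = 5.44 V.
V_ov = V_GS − V_t = 1.97 − 0.959 = 1.01 V.
Since V_DS = 5.44 V ≥ V_ov = 1.01 V, the device is in saturation.
I_D = ½ k_n V_ov² = 0.5 × 1.41 × 1.01² = 0.723 mA.

Saturation; I_D = 0.723 mA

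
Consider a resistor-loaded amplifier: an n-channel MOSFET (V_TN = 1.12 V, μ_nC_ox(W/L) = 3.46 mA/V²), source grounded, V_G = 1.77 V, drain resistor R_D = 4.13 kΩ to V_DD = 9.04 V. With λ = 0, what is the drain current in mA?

I_D = 0.731 mA

V_GS = V_G = 1.77 V, so V_ov = 1.77 − 1.12 = 0.65 V.
Assume saturation: I_D = ½ k_n V_ov² = 0.5 × 3.46 × 0.65² = 0.731 mA, giving V_DS = V_DD − I_D R_D = 9.04 − 0.731 × 4.13 = 6.02 V.
V_DS = 6.02 V ≥ V_ov = 0.65 V, confirming saturation.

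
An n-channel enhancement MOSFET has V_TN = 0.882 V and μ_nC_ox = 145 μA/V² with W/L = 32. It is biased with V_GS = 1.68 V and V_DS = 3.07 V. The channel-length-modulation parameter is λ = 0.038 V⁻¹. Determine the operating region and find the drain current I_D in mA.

Saturation; I_D = 1.65 mA

k_n = μ_nC_ox · (W/L) = 4.64 mA/V².
V_ov = V_GS − V_TN = 1.68 − 0.882 = 0.798 V.
Since V_DS = 3.07 V ≥ V_ov = 0.798 V, the device is in saturation.
I_D = ½ k_n V_ov² (1 + λ V_DS) = 0.5 × 4.64 × 0.798² × (1 + 0.038 × 3.07) = 1.65 mA.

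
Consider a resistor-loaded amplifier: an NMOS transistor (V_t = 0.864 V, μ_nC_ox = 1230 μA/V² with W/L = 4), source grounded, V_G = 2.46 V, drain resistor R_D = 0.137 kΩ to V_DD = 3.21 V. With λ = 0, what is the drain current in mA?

I_D = 6.27 mA

V_GS = V_G = 2.46 V, so V_ov = 2.46 − 0.864 = 1.6 V.
k_n = μ_nC_ox · (W/L) = 4.92 mA/V².
Assume saturation: I_D = ½ k_n V_ov² = 0.5 × 4.92 × 1.6² = 6.27 mA, giving V_DS = V_DD − I_D R_D = 3.21 − 6.27 × 0.137 = 2.35 V.
V_DS = 2.35 V ≥ V_ov = 1.6 V, confirming saturation.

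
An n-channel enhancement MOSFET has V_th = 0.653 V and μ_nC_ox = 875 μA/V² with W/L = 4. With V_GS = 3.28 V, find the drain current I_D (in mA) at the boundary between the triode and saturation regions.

I_D = 12.1 mA

At the boundary V_DS = V_ov = V_GS − V_th = 3.28 − 0.653 = 2.63 V.
k_n = μ_nC_ox · (W/L) = 3.5 mA/V².
I_D = ½ k_n V_ov² = 0.5 × 3.5 × 2.63² = 12.1 mA.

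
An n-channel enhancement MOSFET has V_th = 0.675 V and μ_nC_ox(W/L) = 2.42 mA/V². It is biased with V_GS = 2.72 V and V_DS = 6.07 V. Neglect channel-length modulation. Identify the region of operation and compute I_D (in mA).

Saturation; I_D = 5.06 mA

V_ov = V_GS − V_th = 2.72 − 0.675 = 2.04 V.
Since V_DS = 6.07 V ≥ V_ov = 2.04 V, the device is in saturation.
I_D = ½ k_n V_ov² = 0.5 × 2.42 × 2.04² = 5.06 mA.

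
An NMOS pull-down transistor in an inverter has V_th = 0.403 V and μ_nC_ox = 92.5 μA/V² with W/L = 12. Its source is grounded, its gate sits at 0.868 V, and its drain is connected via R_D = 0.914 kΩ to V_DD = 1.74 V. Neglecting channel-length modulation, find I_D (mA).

V_GS = V_G = 0.868 V, so V_ov = 0.868 − 0.403 = 0.465 V.
k_n = μ_nC_ox · (W/L) = 1.11 mA/V².
Assume saturation: I_D = ½ k_n V_ov² = 0.5 × 1.11 × 0.465² = 0.12 mA, giving V_DS = V_DD − I_D R_D = 1.74 − 0.12 × 0.914 = 1.63 V.
V_DS = 1.63 V ≥ V_ov = 0.465 V, confirming saturation.

I_D = 0.120 mA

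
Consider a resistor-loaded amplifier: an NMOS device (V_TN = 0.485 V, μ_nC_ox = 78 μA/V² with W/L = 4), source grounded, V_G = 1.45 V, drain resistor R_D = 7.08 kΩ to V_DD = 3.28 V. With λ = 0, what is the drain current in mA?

I_D = 0.145 mA

V_GS = V_G = 1.45 V, so V_ov = 1.45 − 0.485 = 0.965 V.
k_n = μ_nC_ox · (W/L) = 0.312 mA/V².
Assume saturation: I_D = ½ k_n V_ov² = 0.5 × 0.312 × 0.965² = 0.145 mA, giving V_DS = V_DD − I_D R_D = 3.28 − 0.145 × 7.08 = 2.25 V.
V_DS = 2.25 V ≥ V_ov = 0.965 V, confirming saturation.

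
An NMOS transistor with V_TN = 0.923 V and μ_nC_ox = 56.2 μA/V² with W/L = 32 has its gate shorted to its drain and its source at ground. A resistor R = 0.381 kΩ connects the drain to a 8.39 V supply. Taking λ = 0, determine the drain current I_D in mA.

With gate tied to drain, V_GS = V_DS ≥ V_GS − V_TN, so the device is in saturation.
k_n = μ_nC_ox · (W/L) = 1.798 mA/V².
KCL at the drain: ½ k_n (V_GS − V_TN)² = (V_DD − V_GS)/R.
Let x = V_GS − 0.923. Then 0.343 x² + x − 7.467 = 0, giving x = 3.43 V (positive root), so V_GS = 4.35 V.
I_D = (V_DD − V_GS)/R = (8.39 − 4.35) / 0.381 = 10.6 mA.

I_D = 10.6 mA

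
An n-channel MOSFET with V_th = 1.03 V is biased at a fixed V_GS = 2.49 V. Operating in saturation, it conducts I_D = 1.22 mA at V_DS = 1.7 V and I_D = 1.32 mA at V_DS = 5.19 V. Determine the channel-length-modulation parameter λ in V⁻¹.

With V_GS fixed, I_D ∝ (1 + λ V_DS) in saturation, so I_D2/I_D1 = (1 + λ V_DS2)/(1 + λ V_DS1).
1.32/1.22 = 1.082 = (1 + 5.19 λ)/(1 + 1.7 λ).
Solving: λ (I_D1 V_DS2 − I_D2 V_DS1) = I_D2 − I_D1, so λ = (1.32 − 1.22) / (1.22 × 5.19 − 1.32 × 1.7) = 0.1 / 4.09 = 0.0245 V⁻¹.

λ = 0.0245 V⁻¹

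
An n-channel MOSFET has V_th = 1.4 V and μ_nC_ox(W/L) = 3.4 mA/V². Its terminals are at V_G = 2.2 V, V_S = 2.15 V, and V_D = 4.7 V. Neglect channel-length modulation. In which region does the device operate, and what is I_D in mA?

Cutoff; I_D = 0 mA

V_GS = V_G − V_S = 2.2 − 2.15 = 0.05 V; V_DS = V_D − V_S = 4.7 − 2.15 = 2.55 V.
V_GS = 0.05 V < V_th = 1.4 V, so the transistor is in cutoff.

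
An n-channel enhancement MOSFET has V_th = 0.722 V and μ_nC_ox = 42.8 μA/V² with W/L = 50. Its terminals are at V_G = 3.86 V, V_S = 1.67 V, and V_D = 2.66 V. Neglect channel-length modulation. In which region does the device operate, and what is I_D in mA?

Triode; I_D = 2.06 mA

V_GS = V_G − V_S = 3.86 − 1.67 = 2.19 V; V_DS = V_D − V_S = 2.66 − 1.67 = 0.99 V.
k_n = μ_nC_ox · (W/L) = 2.14 mA/V².
V_ov = V_GS − V_th = 2.19 − 0.722 = 1.47 V.
Since V_DS = 0.99 V < V_ov = 1.47 V, the device is in the triode region.
I_D = k_n [V_ov · V_DS − ½ V_DS²] = 2.14 × [1.47 × 0.99 − 0.5 × 0.99²] = 2.06 mA.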